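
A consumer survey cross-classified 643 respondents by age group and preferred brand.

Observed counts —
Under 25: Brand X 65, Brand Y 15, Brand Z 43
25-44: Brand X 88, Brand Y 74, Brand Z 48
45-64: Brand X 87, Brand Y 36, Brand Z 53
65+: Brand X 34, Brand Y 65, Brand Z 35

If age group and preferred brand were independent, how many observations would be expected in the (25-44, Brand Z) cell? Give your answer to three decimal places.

Row total (25-44) = 210; column total (Brand Z) = 179; grand total N = 643.
Expected count = (row total × column total) / N = 210 × 179 / 643 = 58.460.

58.460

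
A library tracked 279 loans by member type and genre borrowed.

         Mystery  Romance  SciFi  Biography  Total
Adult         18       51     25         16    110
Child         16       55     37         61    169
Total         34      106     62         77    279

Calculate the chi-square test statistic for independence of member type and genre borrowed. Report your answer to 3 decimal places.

17.182

Grand total N = 279.
Expected counts (row total × column total / N):
  Adult, Mystery: 110×34/279 = 13.4050
  Adult, Romance: 110×106/279 = 41.7921
  Adult, SciFi: 110×62/279 = 24.4444
  Adult, Biography: 110×77/279 = 30.3584
  Child, Mystery: 169×34/279 = 20.5950
  Child, Romance: 169×106/279 = 64.2079
  Child, SciFi: 169×62/279 = 37.5556
  Child, Biography: 169×77/279 = 46.6416
Contributions (O − E)²/E:
  (18 − 13.4050)²/13.4050 = 1.5751
  (51 − 41.7921)²/41.7921 = 2.0287
  (25 − 24.4444)²/24.4444 = 0.0126
  (16 − 30.3584)²/30.3584 = 6.7910
  (16 − 20.5950)²/20.5950 = 1.0252
  (55 − 64.2079)²/64.2079 = 1.3205
  (37 − 37.5556)²/37.5556 = 0.0082
  (61 − 46.6416)²/46.6416 = 4.4202
χ² = 1.5751 + 2.0287 + 0.0126 + 6.7910 + 1.0252 + 1.3205 + 0.0082 + 4.4202 = 17.182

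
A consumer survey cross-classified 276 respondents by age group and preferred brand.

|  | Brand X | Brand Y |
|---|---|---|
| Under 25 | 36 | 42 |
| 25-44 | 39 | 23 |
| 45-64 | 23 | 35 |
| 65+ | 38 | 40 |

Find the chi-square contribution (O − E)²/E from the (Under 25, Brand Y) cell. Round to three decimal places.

Row total (Under 25) = 78; column total (Brand Y) = 140; N = 276.
Expected count E = 78 × 140 / 276 = 39.5652.
Contribution = (O − E)²/E = (42 − 39.5652)² / 39.5652 = 0.150.

0.150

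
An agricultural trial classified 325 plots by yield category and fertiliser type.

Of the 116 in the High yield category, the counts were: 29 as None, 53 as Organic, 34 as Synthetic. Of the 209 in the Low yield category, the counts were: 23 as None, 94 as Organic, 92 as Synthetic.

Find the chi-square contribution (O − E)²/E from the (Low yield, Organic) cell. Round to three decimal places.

0.003

Row total (Low yield) = 209; column total (Organic) = 147; N = 325.
Expected count E = 209 × 147 / 325 = 94.5323.
Contribution = (O − E)²/E = (94 − 94.5323)² / 94.5323 = 0.003.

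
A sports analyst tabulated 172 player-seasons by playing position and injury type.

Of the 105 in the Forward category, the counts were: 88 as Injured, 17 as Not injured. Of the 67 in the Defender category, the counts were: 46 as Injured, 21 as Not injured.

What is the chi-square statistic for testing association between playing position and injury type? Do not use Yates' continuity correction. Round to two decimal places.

Row totals: 105, 67. Column totals: 134, 38. Grand total N = 172.
Expected counts (row total × column total / N):
  Forward, Injured: 105×134/172 = 81.8023
  Forward, Not injured: 105×38/172 = 23.1977
  Defender, Injured: 67×134/172 = 52.1977
  Defender, Not injured: 67×38/172 = 14.8023
Contributions (O − E)²/E:
  (88 − 81.8023)²/81.8023 = 0.4696
  (17 − 23.1977)²/23.1977 = 1.6558
  (46 − 52.1977)²/52.1977 = 0.7359
  (21 − 14.8023)²/14.8023 = 2.5950
χ² = 0.4696 + 1.6558 + 0.7359 + 2.5950 = 5.46

5.46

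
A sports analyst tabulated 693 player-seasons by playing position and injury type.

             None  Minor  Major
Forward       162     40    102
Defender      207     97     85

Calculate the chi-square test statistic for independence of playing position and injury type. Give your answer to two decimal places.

20.63

Row totals: 304, 389. Column totals: 369, 137, 187. Grand total N = 693.
Expected counts (row total × column total / N):
  Forward, None: 304×369/693 = 161.870
  Forward, Minor: 304×137/693 = 60.098
  Forward, Major: 304×187/693 = 82.032
  Defender, None: 389×369/693 = 207.130
  Defender, Minor: 389×137/693 = 76.902
  Defender, Major: 389×187/693 = 104.968
Contributions (O − E)²/E:
  (162 − 161.870)²/161.870 = 0.0001
  (40 − 60.098)²/60.098 = 6.7212
  (102 − 82.032)²/82.032 = 4.8606
  (207 − 207.130)²/207.130 = 0.0001
  (97 − 76.902)²/76.902 = 5.2525
  (85 − 104.968)²/104.968 = 3.7985
χ² = 0.0001 + 6.7212 + 4.8606 + 0.0001 + 5.2525 + 3.7985 = 20.63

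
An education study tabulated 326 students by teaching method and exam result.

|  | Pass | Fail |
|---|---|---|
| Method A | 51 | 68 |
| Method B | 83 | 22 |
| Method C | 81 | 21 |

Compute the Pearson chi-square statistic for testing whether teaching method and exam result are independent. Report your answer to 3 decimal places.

Row totals: 119, 105, 102. Column totals: 215, 111. Grand total N = 326.
Expected counts (row total × column total / N):
  Method A, Pass: 119×215/326 = 78.4816
  Method A, Fail: 119×111/326 = 40.5184
  Method B, Pass: 105×215/326 = 69.2485
  Method B, Fail: 105×111/326 = 35.7515
  Method C, Pass: 102×215/326 = 67.2699
  Method C, Fail: 102×111/326 = 34.7301
Contributions (O − E)²/E:
  (51 − 78.4816)²/78.4816 = 9.6231
  (68 − 40.5184)²/40.5184 = 18.6394
  (83 − 69.2485)²/69.2485 = 2.7308
  (22 − 35.7515)²/35.7515 = 5.2894
  (81 − 67.2699)²/67.2699 = 2.8024
  (21 − 34.7301)²/34.7301 = 5.4280
χ² = 9.6231 + 18.6394 + 2.7308 + 5.2894 + 2.8024 + 5.4280 = 44.513

44.513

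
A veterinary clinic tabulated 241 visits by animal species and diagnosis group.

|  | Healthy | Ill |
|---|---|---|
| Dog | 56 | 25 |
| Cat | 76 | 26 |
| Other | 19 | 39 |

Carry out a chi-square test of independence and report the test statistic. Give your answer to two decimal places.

Row totals: 81, 102, 58. Column totals: 151, 90. Grand total N = 241.
Expected counts (row total × column total / N):
  Dog, Healthy: 81×151/241 = 50.7510
  Dog, Ill: 81×90/241 = 30.2490
  Cat, Healthy: 102×151/241 = 63.9087
  Cat, Ill: 102×90/241 = 38.0913
  Other, Healthy: 58×151/241 = 36.3402
  Other, Ill: 58×90/241 = 21.6598
Contributions (O − E)²/E:
  (56 − 50.7510)²/50.7510 = 0.5429
  (25 − 30.2490)²/30.2490 = 0.9108
  (76 − 63.9087)²/63.9087 = 2.2876
  (26 − 38.0913)²/38.0913 = 3.8381
  (19 − 36.3402)²/36.3402 = 8.2741
  (39 − 21.6598)²/21.6598 = 13.8821
χ² = 0.5429 + 0.9108 + 2.2876 + 3.8381 + 8.2741 + 13.8821 = 29.74

29.74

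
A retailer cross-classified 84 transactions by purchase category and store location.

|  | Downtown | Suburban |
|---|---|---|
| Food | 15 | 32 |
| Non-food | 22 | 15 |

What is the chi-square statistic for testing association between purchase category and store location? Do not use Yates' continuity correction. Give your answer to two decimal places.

Row totals: 47, 37. Column totals: 37, 47. Grand total N = 84.
Expected counts (row total × column total / N):
  Food, Downtown: 47×37/84 = 20.7024
  Food, Suburban: 47×47/84 = 26.2976
  Non-food, Downtown: 37×37/84 = 16.2976
  Non-food, Suburban: 37×47/84 = 20.7024
Contributions (O − E)²/E:
  (15 − 20.7024)²/20.7024 = 1.5707
  (32 − 26.2976)²/26.2976 = 1.2365
  (22 − 16.2976)²/16.2976 = 1.9952
  (15 − 20.7024)²/20.7024 = 1.5707
χ² = 1.5707 + 1.2365 + 1.9952 + 1.5707 = 6.37

6.37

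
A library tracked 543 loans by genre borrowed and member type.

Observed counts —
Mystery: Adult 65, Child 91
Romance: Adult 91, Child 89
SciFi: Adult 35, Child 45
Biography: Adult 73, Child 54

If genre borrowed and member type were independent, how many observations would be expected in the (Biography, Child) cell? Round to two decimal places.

Row total (Biography) = 127; column total (Child) = 279; grand total N = 543.
Expected count = (row total × column total) / N = 127 × 279 / 543 = 65.25.

65.25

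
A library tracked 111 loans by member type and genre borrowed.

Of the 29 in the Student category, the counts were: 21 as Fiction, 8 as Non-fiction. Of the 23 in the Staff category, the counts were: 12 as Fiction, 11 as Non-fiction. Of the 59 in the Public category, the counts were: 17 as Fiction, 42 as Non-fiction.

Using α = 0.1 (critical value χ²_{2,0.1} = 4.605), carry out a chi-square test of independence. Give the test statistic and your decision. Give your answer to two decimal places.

15.53; reject H₀

Row totals: 29, 23, 59. Column totals: 50, 61. Grand total N = 111.
Expected counts (row total × column total / N):
  Student, Fiction: 29×50/111 = 13.063
  Student, Non-fiction: 29×61/111 = 15.937
  Staff, Fiction: 23×50/111 = 10.360
  Staff, Non-fiction: 23×61/111 = 12.640
  Public, Fiction: 59×50/111 = 26.577
  Public, Non-fiction: 59×61/111 = 32.423
Contributions (O − E)²/E:
  (21 − 13.063)²/13.063 = 4.8225
  (8 − 15.937)²/15.937 = 3.9528
  (12 − 10.360)²/10.360 = 0.2596
  (11 − 12.640)²/12.640 = 0.2128
  (17 − 26.577)²/26.577 = 3.4511
  (42 − 32.423)²/32.423 = 2.8288
χ² = 4.8225 + 3.9528 + 0.2596 + 0.2128 + 3.4511 + 2.8288 = 15.53
df = (3−1)(2−1) = 2. Since 15.53 > 4.605, reject the null hypothesis of independence at α = 0.1.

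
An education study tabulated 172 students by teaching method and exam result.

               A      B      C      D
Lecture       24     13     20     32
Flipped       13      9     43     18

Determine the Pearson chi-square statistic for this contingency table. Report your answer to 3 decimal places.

Row totals: 89, 83. Column totals: 37, 22, 63, 50. Grand total N = 172.
Expected counts (row total × column total / N):
  Lecture, A: 89×37/172 = 19.1453
  Lecture, B: 89×22/172 = 11.3837
  Lecture, C: 89×63/172 = 32.5988
  Lecture, D: 89×50/172 = 25.8721
  Flipped, A: 83×37/172 = 17.8547
  Flipped, B: 83×22/172 = 10.6163
  Flipped, C: 83×63/172 = 30.4012
  Flipped, D: 83×50/172 = 24.1279
Contributions (O − E)²/E:
  (24 − 19.1453)²/19.1453 = 1.2310
  (13 − 11.3837)²/11.3837 = 0.2295
  (20 − 32.5988)²/32.5988 = 4.8692
  (32 − 25.8721)²/25.8721 = 1.4514
  (13 − 17.8547)²/17.8547 = 1.3200
  (9 − 10.6163)²/10.6163 = 0.2461
  (43 − 30.4012)²/30.4012 = 5.2212
  (18 − 24.1279)²/24.1279 = 1.5563
χ² = 1.2310 + 0.2295 + 4.8692 + 1.4514 + 1.3200 + 0.2461 + 5.2212 + 1.5563 = 16.125

16.125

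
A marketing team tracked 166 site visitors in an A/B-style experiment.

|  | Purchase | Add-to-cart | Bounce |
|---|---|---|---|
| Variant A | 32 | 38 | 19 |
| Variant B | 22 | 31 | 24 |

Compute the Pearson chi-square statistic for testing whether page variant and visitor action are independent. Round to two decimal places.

2.29

Row totals: 89, 77. Column totals: 54, 69, 43. Grand total N = 166.
Expected counts (row total × column total / N):
  Variant A, Purchase: 89×54/166 = 28.952
  Variant A, Add-to-cart: 89×69/166 = 36.994
  Variant A, Bounce: 89×43/166 = 23.054
  Variant B, Purchase: 77×54/166 = 25.048
  Variant B, Add-to-cart: 77×69/166 = 32.006
  Variant B, Bounce: 77×43/166 = 19.946
Contributions (O − E)²/E:
  (32 − 28.952)²/28.952 = 0.3209
  (38 − 36.994)²/36.994 = 0.0274
  (19 − 23.054)²/23.054 = 0.7129
  (22 − 25.048)²/25.048 = 0.3709
  (31 − 32.006)²/32.006 = 0.0316
  (24 − 19.946)²/19.946 = 0.8240
χ² = 0.3209 + 0.0274 + 0.7129 + 0.3709 + 0.0316 + 0.8240 = 2.29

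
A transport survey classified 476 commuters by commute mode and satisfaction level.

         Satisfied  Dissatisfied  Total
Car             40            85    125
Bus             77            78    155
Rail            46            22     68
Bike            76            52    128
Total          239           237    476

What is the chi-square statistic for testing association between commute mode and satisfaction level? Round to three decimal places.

Grand total N = 476.
Expected counts (row total × column total / N):
  Car, Satisfied: 125×239/476 = 62.762605
  Car, Dissatisfied: 125×237/476 = 62.237395
  Bus, Satisfied: 155×239/476 = 77.825630
  Bus, Dissatisfied: 155×237/476 = 77.174370
  Rail, Satisfied: 68×239/476 = 34.142857
  Rail, Dissatisfied: 68×237/476 = 33.857143
  Bike, Satisfied: 128×239/476 = 64.268908
  Bike, Dissatisfied: 128×237/476 = 63.731092
Contributions (O − E)²/E:
  (40 − 62.762605)²/62.762605 = 8.2555
  (85 − 62.237395)²/62.237395 = 8.3252
  (77 − 77.825630)²/77.825630 = 0.0088
  (78 − 77.174370)²/77.174370 = 0.0088
  (46 − 34.142857)²/34.142857 = 4.1178
  (22 − 33.857143)²/33.857143 = 4.1525
  (76 − 64.268908)²/64.268908 = 2.1413
  (52 − 63.731092)²/63.731092 = 2.1594
χ² = 8.2555 + 8.3252 + 0.0088 + 0.0088 + 4.1178 + 4.1525 + 2.1413 + 2.1594 = 29.169

29.169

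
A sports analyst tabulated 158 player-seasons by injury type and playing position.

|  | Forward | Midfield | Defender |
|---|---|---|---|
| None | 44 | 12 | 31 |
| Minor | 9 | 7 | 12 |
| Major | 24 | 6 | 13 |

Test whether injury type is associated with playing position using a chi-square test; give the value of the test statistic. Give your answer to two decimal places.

Row totals: 87, 28, 43. Column totals: 77, 25, 56. Grand total N = 158.
Expected counts (row total × column total / N):
  None, Forward: 87×77/158 = 42.3987
  None, Midfield: 87×25/158 = 13.7658
  None, Defender: 87×56/158 = 30.8354
  Minor, Forward: 28×77/158 = 13.6456
  Minor, Midfield: 28×25/158 = 4.4304
  Minor, Defender: 28×56/158 = 9.9241
  Major, Forward: 43×77/158 = 20.9557
  Major, Midfield: 43×25/158 = 6.8038
  Major, Defender: 43×56/158 = 15.2405
Contributions (O − E)²/E:
  (44 − 42.3987)²/42.3987 = 0.0605
  (12 − 13.7658)²/13.7658 = 0.2265
  (31 − 30.8354)²/30.8354 = 0.0009
  (9 − 13.6456)²/13.6456 = 1.5816
  (7 − 4.4304)²/4.4304 = 1.4903
  (12 − 9.9241)²/9.9241 = 0.4342
  (24 − 20.9557)²/20.9557 = 0.4423
  (6 − 6.8038)²/6.8038 = 0.0950
  (13 − 15.2405)²/15.2405 = 0.3294
χ² = 0.0605 + 0.2265 + 0.0009 + 1.5816 + 1.4903 + 0.4342 + 0.4423 + 0.0950 + 0.3294 = 4.66

4.66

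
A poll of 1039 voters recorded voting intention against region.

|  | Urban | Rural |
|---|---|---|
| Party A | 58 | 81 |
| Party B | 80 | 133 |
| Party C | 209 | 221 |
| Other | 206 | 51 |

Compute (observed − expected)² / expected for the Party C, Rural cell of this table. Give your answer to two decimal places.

1.96

Row total (Party C) = 430; column total (Rural) = 486; N = 1039.
Expected count E = 430 × 486 / 1039 = 201.136.
Contribution = (O − E)²/E = (221 − 201.136)² / 201.136 = 1.96.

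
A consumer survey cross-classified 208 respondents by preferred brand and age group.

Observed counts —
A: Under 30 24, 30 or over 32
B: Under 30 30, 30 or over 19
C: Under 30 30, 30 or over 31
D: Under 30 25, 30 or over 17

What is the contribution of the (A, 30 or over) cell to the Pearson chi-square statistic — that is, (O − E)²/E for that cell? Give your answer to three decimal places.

1.072

Row total (A) = 56; column total (30 or over) = 99; N = 208.
Expected count E = 56 × 99 / 208 = 26.65385.
Contribution = (O − E)²/E = (32 − 26.65385)² / 26.65385 = 1.072.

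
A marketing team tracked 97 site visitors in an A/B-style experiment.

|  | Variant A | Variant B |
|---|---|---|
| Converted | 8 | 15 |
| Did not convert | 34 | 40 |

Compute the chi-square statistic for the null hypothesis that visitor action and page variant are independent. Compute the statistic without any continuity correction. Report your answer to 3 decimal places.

0.891

Row totals: 23, 74. Column totals: 42, 55. Grand total N = 97.
Expected counts (row total × column total / N):
  Converted, Variant A: 23×42/97 = 9.9588
  Converted, Variant B: 23×55/97 = 13.0412
  Did not convert, Variant A: 74×42/97 = 32.0412
  Did not convert, Variant B: 74×55/97 = 41.9588
Contributions (O − E)²/E:
  (8 − 9.9588)²/9.9588 = 0.3853
  (15 − 13.0412)²/13.0412 = 0.2942
  (34 − 32.0412)²/32.0412 = 0.1197
  (40 − 41.9588)²/41.9588 = 0.0914
χ² = 0.3853 + 0.2942 + 0.1197 + 0.0914 = 0.891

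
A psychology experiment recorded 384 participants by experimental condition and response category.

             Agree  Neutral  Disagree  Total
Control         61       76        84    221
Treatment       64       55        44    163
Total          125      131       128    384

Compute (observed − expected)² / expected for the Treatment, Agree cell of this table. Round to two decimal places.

Row total (Treatment) = 163; column total (Agree) = 125; N = 384.
Expected count E = 163 × 125 / 384 = 53.060.
Contribution = (O − E)²/E = (64 − 53.060)² / 53.060 = 2.26.

2.26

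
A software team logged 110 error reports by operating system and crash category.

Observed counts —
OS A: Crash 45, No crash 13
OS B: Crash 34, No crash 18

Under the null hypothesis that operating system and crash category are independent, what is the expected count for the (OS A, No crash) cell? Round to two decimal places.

16.35

Row total (OS A) = 58; column total (No crash) = 31; grand total N = 110.
Expected count = (row total × column total) / N = 58 × 31 / 110 = 16.35.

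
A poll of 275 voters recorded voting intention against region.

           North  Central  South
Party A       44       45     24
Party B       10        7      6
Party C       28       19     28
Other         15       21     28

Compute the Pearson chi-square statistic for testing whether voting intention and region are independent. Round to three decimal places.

14.323

Row totals: 113, 23, 75, 64. Column totals: 97, 92, 86. Grand total N = 275.
Expected counts (row total × column total / N):
  Party A, North: 113×97/275 = 39.85818
  Party A, Central: 113×92/275 = 37.80364
  Party A, South: 113×86/275 = 35.33818
  Party B, North: 23×97/275 = 8.11273
  Party B, Central: 23×92/275 = 7.69455
  Party B, South: 23×86/275 = 7.19273
  Party C, North: 75×97/275 = 26.45455
  Party C, Central: 75×92/275 = 25.09091
  Party C, South: 75×86/275 = 23.45455
  Other, North: 64×97/275 = 22.57455
  Other, Central: 64×92/275 = 21.41091
  Other, South: 64×86/275 = 20.01455
Contributions (O − E)²/E:
  (44 − 39.85818)²/39.85818 = 0.4304
  (45 − 37.80364)²/37.80364 = 1.3699
  (24 − 35.33818)²/35.33818 = 3.6378
  (10 − 8.11273)²/8.11273 = 0.4390
  (7 − 7.69455)²/7.69455 = 0.0627
  (6 − 7.19273)²/7.19273 = 0.1978
  (28 − 26.45455)²/26.45455 = 0.0903
  (19 − 25.09091)²/25.09091 = 1.4786
  (28 − 23.45455)²/23.45455 = 0.8809
  (15 − 22.57455)²/22.57455 = 2.5415
  (21 − 21.41091)²/21.41091 = 0.0079
  (28 − 20.01455)²/20.01455 = 3.1861
χ² = 0.4304 + 1.3699 + 3.6378 + 0.4390 + 0.0627 + 0.1978 + 0.0903 + 1.4786 + 0.8809 + 2.5415 + 0.0079 + 3.1861 = 14.323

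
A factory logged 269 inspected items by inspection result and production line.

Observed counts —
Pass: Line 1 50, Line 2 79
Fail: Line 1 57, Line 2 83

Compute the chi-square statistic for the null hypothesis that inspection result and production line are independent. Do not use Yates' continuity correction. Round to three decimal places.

0.107

Row totals: 129, 140. Column totals: 107, 162. Grand total N = 269.
Expected counts (row total × column total / N):
  Pass, Line 1: 129×107/269 = 51.3123
  Pass, Line 2: 129×162/269 = 77.6877
  Fail, Line 1: 140×107/269 = 55.6877
  Fail, Line 2: 140×162/269 = 84.3123
Contributions (O − E)²/E:
  (50 − 51.3123)²/51.3123 = 0.0336
  (79 − 77.6877)²/77.6877 = 0.0222
  (57 − 55.6877)²/55.6877 = 0.0309
  (83 − 84.3123)²/84.3123 = 0.0204
χ² = 0.0336 + 0.0222 + 0.0309 + 0.0204 = 0.107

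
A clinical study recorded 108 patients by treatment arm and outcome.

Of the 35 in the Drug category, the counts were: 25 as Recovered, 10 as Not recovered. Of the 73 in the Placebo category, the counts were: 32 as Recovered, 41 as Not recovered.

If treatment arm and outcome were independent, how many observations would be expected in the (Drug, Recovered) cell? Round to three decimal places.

Row total (Drug) = 35; column total (Recovered) = 57; grand total N = 108.
Expected count = (row total × column total) / N = 35 × 57 / 108 = 18.472.

18.472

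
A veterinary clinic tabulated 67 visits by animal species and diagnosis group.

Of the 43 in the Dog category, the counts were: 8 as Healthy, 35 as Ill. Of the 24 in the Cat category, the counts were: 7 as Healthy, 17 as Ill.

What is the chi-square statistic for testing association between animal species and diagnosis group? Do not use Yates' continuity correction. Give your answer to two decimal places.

Row totals: 43, 24. Column totals: 15, 52. Grand total N = 67.
Expected counts (row total × column total / N):
  Dog, Healthy: 43×15/67 = 9.627
  Dog, Ill: 43×52/67 = 33.373
  Cat, Healthy: 24×15/67 = 5.373
  Cat, Ill: 24×52/67 = 18.627
Contributions (O − E)²/E:
  (8 − 9.627)²/9.627 = 0.2750
  (35 − 33.373)²/33.373 = 0.0793
  (7 − 5.373)²/5.373 = 0.4927
  (17 − 18.627)²/18.627 = 0.1421
χ² = 0.2750 + 0.0793 + 0.4927 + 0.1421 = 0.99

0.99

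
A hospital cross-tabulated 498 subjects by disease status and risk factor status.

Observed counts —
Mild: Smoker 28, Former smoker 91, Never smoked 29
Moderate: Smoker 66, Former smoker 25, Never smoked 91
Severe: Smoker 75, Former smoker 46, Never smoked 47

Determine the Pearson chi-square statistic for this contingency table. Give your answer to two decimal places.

Row totals: 148, 182, 168. Column totals: 169, 162, 167. Grand total N = 498.
Expected counts (row total × column total / N):
  Mild, Smoker: 148×169/498 = 50.225
  Mild, Former smoker: 148×162/498 = 48.145
  Mild, Never smoked: 148×167/498 = 49.631
  Moderate, Smoker: 182×169/498 = 61.763
  Moderate, Former smoker: 182×162/498 = 59.205
  Moderate, Never smoked: 182×167/498 = 61.032
  Severe, Smoker: 168×169/498 = 57.012
  Severe, Former smoker: 168×162/498 = 54.651
  Severe, Never smoked: 168×167/498 = 56.337
Contributions (O − E)²/E:
  (28 − 50.225)²/50.225 = 9.8348
  (91 − 48.145)²/48.145 = 38.1462
  (29 − 49.631)²/49.631 = 8.5761
  (66 − 61.763)²/61.763 = 0.2907
  (25 − 59.205)²/59.205 = 19.7615
  (91 − 61.032)²/61.032 = 14.7149
  (75 − 57.012)²/57.012 = 5.6754
  (46 − 54.651)²/54.651 = 1.3694
  (47 − 56.337)²/56.337 = 1.5475
χ² = 9.8348 + 38.1462 + 8.5761 + 0.2907 + 19.7615 + 14.7149 + 5.6754 + 1.3694 + 1.5475 = 99.92

99.92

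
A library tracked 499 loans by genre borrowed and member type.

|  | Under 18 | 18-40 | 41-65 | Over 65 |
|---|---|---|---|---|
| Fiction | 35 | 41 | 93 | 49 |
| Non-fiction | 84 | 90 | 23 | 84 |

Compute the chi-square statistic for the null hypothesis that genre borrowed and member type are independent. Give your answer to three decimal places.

83.331

Row totals: 218, 281. Column totals: 119, 131, 116, 133. Grand total N = 499.
Expected counts (row total × column total / N):
  Fiction, Under 18: 218×119/499 = 51.9880
  Fiction, 18-40: 218×131/499 = 57.2305
  Fiction, 41-65: 218×116/499 = 50.6774
  Fiction, Over 65: 218×133/499 = 58.1042
  Non-fiction, Under 18: 281×119/499 = 67.0120
  Non-fiction, 18-40: 281×131/499 = 73.7695
  Non-fiction, 41-65: 281×116/499 = 65.3226
  Non-fiction, Over 65: 281×133/499 = 74.8958
Contributions (O − E)²/E:
  (35 − 51.9880)²/51.9880 = 5.5511
  (41 − 57.2305)²/57.2305 = 4.6030
  (93 − 50.6774)²/50.6774 = 35.3452
  (49 − 58.1042)²/58.1042 = 1.4265
  (84 − 67.0120)²/67.0120 = 4.3066
  (90 − 73.7695)²/73.7695 = 3.5710
  (23 − 65.3226)²/65.3226 = 27.4209
  (84 − 74.8958)²/74.8958 = 1.1067
χ² = 5.5511 + 4.6030 + 35.3452 + 1.4265 + 4.3066 + 3.5710 + 27.4209 + 1.1067 = 83.331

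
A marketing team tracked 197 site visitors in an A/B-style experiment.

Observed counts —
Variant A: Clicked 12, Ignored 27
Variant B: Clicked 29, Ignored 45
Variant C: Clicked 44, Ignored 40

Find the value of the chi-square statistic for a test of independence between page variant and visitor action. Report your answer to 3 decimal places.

5.828

Row totals: 39, 74, 84. Column totals: 85, 112. Grand total N = 197.
Expected counts (row total × column total / N):
  Variant A, Clicked: 39×85/197 = 16.8274
  Variant A, Ignored: 39×112/197 = 22.1726
  Variant B, Clicked: 74×85/197 = 31.9289
  Variant B, Ignored: 74×112/197 = 42.0711
  Variant C, Clicked: 84×85/197 = 36.2437
  Variant C, Ignored: 84×112/197 = 47.7563
Contributions (O − E)²/E:
  (12 − 16.8274)²/16.8274 = 1.3849
  (27 − 22.1726)²/22.1726 = 1.0510
  (29 − 31.9289)²/31.9289 = 0.2687
  (45 − 42.0711)²/42.0711 = 0.2039
  (44 − 36.2437)²/36.2437 = 1.6599
  (40 − 47.7563)²/47.7563 = 1.2597
χ² = 1.3849 + 1.0510 + 0.2687 + 0.2039 + 1.6599 + 1.2597 = 5.828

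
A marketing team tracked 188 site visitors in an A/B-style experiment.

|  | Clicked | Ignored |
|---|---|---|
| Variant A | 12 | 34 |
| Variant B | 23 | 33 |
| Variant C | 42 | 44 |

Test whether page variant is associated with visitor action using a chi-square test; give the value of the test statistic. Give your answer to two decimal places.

6.41

Row totals: 46, 56, 86. Column totals: 77, 111. Grand total N = 188.
Expected counts (row total × column total / N):
  Variant A, Clicked: 46×77/188 = 18.840
  Variant A, Ignored: 46×111/188 = 27.160
  Variant B, Clicked: 56×77/188 = 22.936
  Variant B, Ignored: 56×111/188 = 33.064
  Variant C, Clicked: 86×77/188 = 35.223
  Variant C, Ignored: 86×111/188 = 50.777
Contributions (O − E)²/E:
  (12 − 18.840)²/18.840 = 2.4833
  (34 − 27.160)²/27.160 = 1.7226
  (23 − 22.936)²/22.936 = 0.0002
  (33 − 33.064)²/33.064 = 0.0001
  (42 − 35.223)²/35.223 = 1.3039
  (44 − 50.777)²/50.777 = 0.9045
χ² = 2.4833 + 1.7226 + 0.0002 + 0.0001 + 1.3039 + 0.9045 = 6.41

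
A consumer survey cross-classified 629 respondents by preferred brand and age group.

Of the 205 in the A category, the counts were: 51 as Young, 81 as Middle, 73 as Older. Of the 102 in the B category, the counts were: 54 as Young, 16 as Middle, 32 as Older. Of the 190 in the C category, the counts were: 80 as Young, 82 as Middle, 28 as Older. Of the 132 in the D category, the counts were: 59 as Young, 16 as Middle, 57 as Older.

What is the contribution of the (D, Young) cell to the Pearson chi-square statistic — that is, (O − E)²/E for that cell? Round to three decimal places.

1.187

Row total (D) = 132; column total (Young) = 244; N = 629.
Expected count E = 132 × 244 / 629 = 51.20509.
Contribution = (O − E)²/E = (59 − 51.20509)² / 51.20509 = 1.187.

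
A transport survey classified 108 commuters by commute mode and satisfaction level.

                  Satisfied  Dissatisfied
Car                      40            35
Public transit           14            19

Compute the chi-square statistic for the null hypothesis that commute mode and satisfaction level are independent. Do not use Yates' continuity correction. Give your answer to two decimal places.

Row totals: 75, 33. Column totals: 54, 54. Grand total N = 108.
Expected counts (row total × column total / N):
  Car, Satisfied: 75×54/108 = 37.500
  Car, Dissatisfied: 75×54/108 = 37.500
  Public transit, Satisfied: 33×54/108 = 16.500
  Public transit, Dissatisfied: 33×54/108 = 16.500
Contributions (O − E)²/E:
  (40 − 37.500)²/37.500 = 0.1667
  (35 − 37.500)²/37.500 = 0.1667
  (14 − 16.500)²/16.500 = 0.3788
  (19 − 16.500)²/16.500 = 0.3788
χ² = 0.1667 + 0.1667 + 0.3788 + 0.3788 = 1.09

1.09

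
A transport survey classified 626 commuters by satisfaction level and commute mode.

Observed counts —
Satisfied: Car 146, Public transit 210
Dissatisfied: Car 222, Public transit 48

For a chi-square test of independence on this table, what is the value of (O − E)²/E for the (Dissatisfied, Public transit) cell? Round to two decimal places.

35.98

Row total (Dissatisfied) = 270; column total (Public transit) = 258; N = 626.
Expected count E = 270 × 258 / 626 = 111.278.
Contribution = (O − E)²/E = (48 − 111.278)² / 111.278 = 35.98.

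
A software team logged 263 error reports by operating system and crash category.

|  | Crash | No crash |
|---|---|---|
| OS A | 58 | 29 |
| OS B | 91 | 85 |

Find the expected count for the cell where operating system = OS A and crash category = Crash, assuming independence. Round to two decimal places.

49.29

Row total (OS A) = 87; column total (Crash) = 149; grand total N = 263.
Expected count = (row total × column total) / N = 87 × 149 / 263 = 49.29.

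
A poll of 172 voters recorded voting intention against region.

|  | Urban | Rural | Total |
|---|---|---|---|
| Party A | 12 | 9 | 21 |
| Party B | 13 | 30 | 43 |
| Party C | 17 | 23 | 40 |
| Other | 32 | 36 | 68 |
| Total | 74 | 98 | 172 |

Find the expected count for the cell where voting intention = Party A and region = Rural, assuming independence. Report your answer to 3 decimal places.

Row total (Party A) = 21; column total (Rural) = 98; grand total N = 172.
Expected count = (row total × column total) / N = 21 × 98 / 172 = 11.965.

11.965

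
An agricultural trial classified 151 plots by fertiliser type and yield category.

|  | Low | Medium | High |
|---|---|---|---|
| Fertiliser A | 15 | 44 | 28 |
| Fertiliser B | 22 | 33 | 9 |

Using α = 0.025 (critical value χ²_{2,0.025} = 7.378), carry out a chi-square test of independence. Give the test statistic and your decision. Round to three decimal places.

Row totals: 87, 64. Column totals: 37, 77, 37. Grand total N = 151.
Expected counts (row total × column total / N):
  Fertiliser A, Low: 87×37/151 = 21.3179
  Fertiliser A, Medium: 87×77/151 = 44.3642
  Fertiliser A, High: 87×37/151 = 21.3179
  Fertiliser B, Low: 64×37/151 = 15.6821
  Fertiliser B, Medium: 64×77/151 = 32.6358
  Fertiliser B, High: 64×37/151 = 15.6821
Contributions (O − E)²/E:
  (15 − 21.3179)²/21.3179 = 1.8724
  (44 − 44.3642)²/44.3642 = 0.0030
  (28 − 21.3179)²/21.3179 = 2.0945
  (22 − 15.6821)²/15.6821 = 2.5453
  (33 − 32.6358)²/32.6358 = 0.0041
  (9 − 15.6821)²/15.6821 = 2.8472
χ² = 1.8724 + 0.0030 + 2.0945 + 2.5453 + 0.0041 + 2.8472 = 9.367
df = (2−1)(3−1) = 2. Since 9.367 > 7.378, reject the null hypothesis of independence at α = 0.025.

9.367; reject H₀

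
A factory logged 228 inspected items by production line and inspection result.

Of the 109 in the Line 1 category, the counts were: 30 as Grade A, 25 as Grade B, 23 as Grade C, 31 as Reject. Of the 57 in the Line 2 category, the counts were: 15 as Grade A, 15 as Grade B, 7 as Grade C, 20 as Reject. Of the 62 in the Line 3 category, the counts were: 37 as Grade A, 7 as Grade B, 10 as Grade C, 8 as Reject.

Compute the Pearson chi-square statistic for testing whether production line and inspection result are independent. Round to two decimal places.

Row totals: 109, 57, 62. Column totals: 82, 47, 40, 59. Grand total N = 228.
Expected counts (row total × column total / N):
  Line 1, Grade A: 109×82/228 = 39.202
  Line 1, Grade B: 109×47/228 = 22.469
  Line 1, Grade C: 109×40/228 = 19.123
  Line 1, Reject: 109×59/228 = 28.206
  Line 2, Grade A: 57×82/228 = 20.500
  Line 2, Grade B: 57×47/228 = 11.750
  Line 2, Grade C: 57×40/228 = 10.000
  Line 2, Reject: 57×59/228 = 14.750
  Line 3, Grade A: 62×82/228 = 22.298
  Line 3, Grade B: 62×47/228 = 12.781
  Line 3, Grade C: 62×40/228 = 10.877
  Line 3, Reject: 62×59/228 = 16.044
Contributions (O − E)²/E:
  (30 − 39.202)²/39.202 = 2.1600
  (25 − 22.469)²/22.469 = 0.2851
  (23 − 19.123)²/19.123 = 0.7860
  (31 − 28.206)²/28.206 = 0.2768
  (15 − 20.500)²/20.500 = 1.4756
  (15 − 11.750)²/11.750 = 0.8989
  (7 − 10.000)²/10.000 = 0.9000
  (20 − 14.750)²/14.750 = 1.8686
  (37 − 22.298)²/22.298 = 9.6936
  (7 − 12.781)²/12.781 = 2.6148
  (10 − 10.877)²/10.877 = 0.0707
  (8 − 16.044)²/16.044 = 4.0330
χ² = 2.1600 + 0.2851 + 0.7860 + 0.2768 + 1.4756 + 0.8989 + 0.9000 + 1.8686 + 9.6936 + 2.6148 + 0.0707 + 4.0330 = 25.06

25.06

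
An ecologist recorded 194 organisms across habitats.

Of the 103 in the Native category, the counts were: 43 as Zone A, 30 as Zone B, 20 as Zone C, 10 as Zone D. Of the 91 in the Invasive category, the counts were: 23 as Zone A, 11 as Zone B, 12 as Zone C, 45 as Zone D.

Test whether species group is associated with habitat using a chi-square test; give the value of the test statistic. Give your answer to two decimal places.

Row totals: 103, 91. Column totals: 66, 41, 32, 55. Grand total N = 194.
Expected counts (row total × column total / N):
  Native, Zone A: 103×66/194 = 35.041
  Native, Zone B: 103×41/194 = 21.768
  Native, Zone C: 103×32/194 = 16.990
  Native, Zone D: 103×55/194 = 29.201
  Invasive, Zone A: 91×66/194 = 30.959
  Invasive, Zone B: 91×41/194 = 19.232
  Invasive, Zone C: 91×32/194 = 15.010
  Invasive, Zone D: 91×55/194 = 25.799
Contributions (O − E)²/E:
  (43 − 35.041)²/35.041 = 1.8078
  (30 − 21.768)²/21.768 = 3.1131
  (20 − 16.990)²/16.990 = 0.5333
  (10 − 29.201)²/29.201 = 12.6255
  (23 − 30.959)²/30.959 = 2.0461
  (11 − 19.232)²/19.232 = 3.5236
  (12 − 15.010)²/15.010 = 0.6036
  (45 − 25.799)²/25.799 = 14.2904
χ² = 1.8078 + 3.1131 + 0.5333 + 12.6255 + 2.0461 + 3.5236 + 0.6036 + 14.2904 = 38.54

38.54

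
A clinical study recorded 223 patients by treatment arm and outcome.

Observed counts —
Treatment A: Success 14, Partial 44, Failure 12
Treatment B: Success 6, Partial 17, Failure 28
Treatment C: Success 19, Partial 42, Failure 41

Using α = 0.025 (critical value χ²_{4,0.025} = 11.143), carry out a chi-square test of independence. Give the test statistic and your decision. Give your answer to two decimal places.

20.23; reject H₀

Row totals: 70, 51, 102. Column totals: 39, 103, 81. Grand total N = 223.
Expected counts (row total × column total / N):
  Treatment A, Success: 70×39/223 = 12.242
  Treatment A, Partial: 70×103/223 = 32.332
  Treatment A, Failure: 70×81/223 = 25.426
  Treatment B, Success: 51×39/223 = 8.919
  Treatment B, Partial: 51×103/223 = 23.556
  Treatment B, Failure: 51×81/223 = 18.525
  Treatment C, Success: 102×39/223 = 17.839
  Treatment C, Partial: 102×103/223 = 47.112
  Treatment C, Failure: 102×81/223 = 37.049
Contributions (O − E)²/E:
  (14 − 12.242)²/12.242 = 0.2525
  (44 − 32.332)²/32.332 = 4.2108
  (12 − 25.426)²/25.426 = 7.0895
  (6 − 8.919)²/8.919 = 0.9553
  (17 − 23.556)²/23.556 = 1.8246
  (28 − 18.525)²/18.525 = 4.8462
  (19 − 17.839)²/17.839 = 0.0756
  (42 − 47.112)²/47.112 = 0.5547
  (41 − 37.049)²/37.049 = 0.4213
χ² = 0.2525 + 4.2108 + 7.0895 + 0.9553 + 1.8246 + 4.8462 + 0.0756 + 0.5547 + 0.4213 = 20.23
df = (3−1)(3−1) = 4. Since 20.23 > 11.143, reject the null hypothesis of independence at α = 0.025.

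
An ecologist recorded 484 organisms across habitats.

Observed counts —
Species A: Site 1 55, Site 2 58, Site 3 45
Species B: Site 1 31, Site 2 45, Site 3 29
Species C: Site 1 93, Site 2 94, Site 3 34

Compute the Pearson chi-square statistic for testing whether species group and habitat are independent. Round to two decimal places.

13.03

Row totals: 158, 105, 221. Column totals: 179, 197, 108. Grand total N = 484.
Expected counts (row total × column total / N):
  Species A, Site 1: 158×179/484 = 58.434
  Species A, Site 2: 158×197/484 = 64.310
  Species A, Site 3: 158×108/484 = 35.256
  Species B, Site 1: 105×179/484 = 38.833
  Species B, Site 2: 105×197/484 = 42.738
  Species B, Site 3: 105×108/484 = 23.430
  Species C, Site 1: 221×179/484 = 81.733
  Species C, Site 2: 221×197/484 = 89.952
  Species C, Site 3: 221×108/484 = 49.314
Contributions (O − E)²/E:
  (55 − 58.434)²/58.434 = 0.2018
  (58 − 64.310)²/64.310 = 0.6191
  (45 − 35.256)²/35.256 = 2.6930
  (31 − 38.833)²/38.833 = 1.5800
  (45 − 42.738)²/42.738 = 0.1197
  (29 − 23.430)²/23.430 = 1.3242
  (93 − 81.733)²/81.733 = 1.5532
  (94 − 89.952)²/89.952 = 0.1822
  (34 − 49.314)²/49.314 = 4.7556
χ² = 0.2018 + 0.6191 + 2.6930 + 1.5800 + 0.1197 + 1.3242 + 1.5532 + 0.1822 + 4.7556 = 13.03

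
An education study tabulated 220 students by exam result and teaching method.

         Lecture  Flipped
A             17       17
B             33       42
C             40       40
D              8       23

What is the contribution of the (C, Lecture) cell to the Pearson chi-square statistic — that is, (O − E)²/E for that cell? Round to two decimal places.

Row total (C) = 80; column total (Lecture) = 98; N = 220.
Expected count E = 80 × 98 / 220 = 35.636.
Contribution = (O − E)²/E = (40 − 35.636)² / 35.636 = 0.53.

0.53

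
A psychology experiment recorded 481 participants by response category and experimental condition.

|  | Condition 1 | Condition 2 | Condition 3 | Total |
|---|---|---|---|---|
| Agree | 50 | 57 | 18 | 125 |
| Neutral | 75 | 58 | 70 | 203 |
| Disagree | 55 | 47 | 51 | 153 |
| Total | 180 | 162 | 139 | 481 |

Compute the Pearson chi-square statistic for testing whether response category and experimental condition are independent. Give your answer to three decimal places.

Grand total N = 481.
Expected counts (row total × column total / N):
  Agree, Condition 1: 125×180/481 = 46.7775
  Agree, Condition 2: 125×162/481 = 42.0998
  Agree, Condition 3: 125×139/481 = 36.1227
  Neutral, Condition 1: 203×180/481 = 75.9667
  Neutral, Condition 2: 203×162/481 = 68.3701
  Neutral, Condition 3: 203×139/481 = 58.6632
  Disagree, Condition 1: 153×180/481 = 57.2557
  Disagree, Condition 2: 153×162/481 = 51.5301
  Disagree, Condition 3: 153×139/481 = 44.2141
Contributions (O − E)²/E:
  (50 − 46.7775)²/46.7775 = 0.2220
  (57 − 42.0998)²/42.0998 = 5.2736
  (18 − 36.1227)²/36.1227 = 9.0921
  (75 − 75.9667)²/75.9667 = 0.0123
  (58 − 68.3701)²/68.3701 = 1.5729
  (70 − 58.6632)²/58.6632 = 2.1909
  (55 − 57.2557)²/57.2557 = 0.0889
  (47 − 51.5301)²/51.5301 = 0.3982
  (51 − 44.2141)²/44.2141 = 1.0415
χ² = 0.2220 + 5.2736 + 9.0921 + 0.0123 + 1.5729 + 2.1909 + 0.0889 + 0.3982 + 1.0415 = 19.892

19.892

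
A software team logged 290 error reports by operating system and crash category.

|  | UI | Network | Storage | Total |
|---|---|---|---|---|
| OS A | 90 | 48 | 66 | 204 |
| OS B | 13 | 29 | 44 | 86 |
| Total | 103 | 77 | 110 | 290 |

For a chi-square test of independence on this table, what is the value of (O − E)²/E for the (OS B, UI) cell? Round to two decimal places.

Row total (OS B) = 86; column total (UI) = 103; N = 290.
Expected count E = 86 × 103 / 290 = 30.5448.
Contribution = (O − E)²/E = (13 − 30.5448)² / 30.5448 = 10.08.

10.08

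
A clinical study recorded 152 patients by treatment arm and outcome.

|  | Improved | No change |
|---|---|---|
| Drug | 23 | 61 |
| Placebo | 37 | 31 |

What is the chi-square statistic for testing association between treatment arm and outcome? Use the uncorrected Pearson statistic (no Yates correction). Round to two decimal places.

11.49

Row totals: 84, 68. Column totals: 60, 92. Grand total N = 152.
Expected counts (row total × column total / N):
  Drug, Improved: 84×60/152 = 33.158
  Drug, No change: 84×92/152 = 50.842
  Placebo, Improved: 68×60/152 = 26.842
  Placebo, No change: 68×92/152 = 41.158
Contributions (O − E)²/E:
  (23 − 33.158)²/33.158 = 3.1119
  (61 − 50.842)²/50.842 = 2.0295
  (37 − 26.842)²/26.842 = 3.8442
  (31 − 41.158)²/41.158 = 2.5070
χ² = 3.1119 + 2.0295 + 3.8442 + 2.5070 = 11.49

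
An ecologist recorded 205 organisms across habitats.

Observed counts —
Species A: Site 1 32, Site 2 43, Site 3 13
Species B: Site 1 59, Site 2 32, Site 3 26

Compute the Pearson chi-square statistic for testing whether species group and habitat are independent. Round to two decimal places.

Row totals: 88, 117. Column totals: 91, 75, 39. Grand total N = 205.
Expected counts (row total × column total / N):
  Species A, Site 1: 88×91/205 = 39.063
  Species A, Site 2: 88×75/205 = 32.195
  Species A, Site 3: 88×39/205 = 16.741
  Species B, Site 1: 117×91/205 = 51.937
  Species B, Site 2: 117×75/205 = 42.805
  Species B, Site 3: 117×39/205 = 22.259
Contributions (O − E)²/E:
  (32 − 39.063)²/39.063 = 1.2771
  (43 − 32.195)²/32.195 = 3.6263
  (13 − 16.741)²/16.741 = 0.8360
  (59 − 51.937)²/51.937 = 0.9605
  (32 − 42.805)²/42.805 = 2.7274
  (26 − 22.259)²/22.259 = 0.6287
χ² = 1.2771 + 3.6263 + 0.8360 + 0.9605 + 2.7274 + 0.6287 = 10.06

10.06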